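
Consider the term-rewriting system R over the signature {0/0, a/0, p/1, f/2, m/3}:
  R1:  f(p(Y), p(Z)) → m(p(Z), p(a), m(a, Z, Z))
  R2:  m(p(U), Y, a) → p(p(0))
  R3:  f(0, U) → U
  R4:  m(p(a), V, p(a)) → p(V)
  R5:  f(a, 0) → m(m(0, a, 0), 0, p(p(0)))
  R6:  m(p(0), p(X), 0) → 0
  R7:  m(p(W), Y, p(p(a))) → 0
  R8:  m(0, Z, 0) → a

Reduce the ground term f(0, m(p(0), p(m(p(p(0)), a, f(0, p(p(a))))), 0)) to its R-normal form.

0

1. f(0, m(p(0), p(m(p(p(0)), a, f(0, p(p(a))))), 0))  →  m(p(0), p(m(p(p(0)), a, f(0, p(p(a))))), 0)   [R3 at ε]
2. m(p(0), p(m(p(p(0)), a, f(0, p(p(a))))), 0)  →  0   [R6 at ε]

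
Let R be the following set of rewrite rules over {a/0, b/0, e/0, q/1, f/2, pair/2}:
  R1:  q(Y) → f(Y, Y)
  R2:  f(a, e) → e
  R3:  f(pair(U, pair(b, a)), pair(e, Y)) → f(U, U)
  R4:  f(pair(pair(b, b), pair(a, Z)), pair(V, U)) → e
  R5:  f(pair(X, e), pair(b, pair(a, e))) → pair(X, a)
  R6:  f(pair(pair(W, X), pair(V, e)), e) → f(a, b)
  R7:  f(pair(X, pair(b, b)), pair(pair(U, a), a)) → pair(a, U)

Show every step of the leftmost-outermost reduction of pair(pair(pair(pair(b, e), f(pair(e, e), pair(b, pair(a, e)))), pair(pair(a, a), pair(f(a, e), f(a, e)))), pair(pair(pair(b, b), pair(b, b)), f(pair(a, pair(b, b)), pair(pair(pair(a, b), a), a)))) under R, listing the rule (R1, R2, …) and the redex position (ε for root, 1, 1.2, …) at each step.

pair(pair(pair(pair(b, e), pair(e, a)), pair(pair(a, a), pair(e, e))), pair(pair(pair(b, b), pair(b, b)), pair(a, pair(a, b))))

1. pair(pair(pair(pair(b, e), f(pair(e, e), pair(b, pair(a, e)))), pair(pair(a, a), pair(f(a, e), f(a, e)))), pair(pair(pair(b, b), pair(b, b)), f(pair(a, pair(b, b)), pair(pair(pair(a, b), a), a))))  →  pair(pair(pair(pair(b, e), pair(e, a)), pair(pair(a, a), pair(f(a, e), f(a, e)))), pair(pair(pair(b, b), pair(b, b)), f(pair(a, pair(b, b)), pair(pair(pair(a, b), a), a))))   [R5 at 1.1.2]
2. pair(pair(pair(pair(b, e), pair(e, a)), pair(pair(a, a), pair(f(a, e), f(a, e)))), pair(pair(pair(b, b), pair(b, b)), f(pair(a, pair(b, b)), pair(pair(pair(a, b), a), a))))  →  pair(pair(pair(pair(b, e), pair(e, a)), pair(pair(a, a), pair(e, f(a, e)))), pair(pair(pair(b, b), pair(b, b)), f(pair(a, pair(b, b)), pair(pair(pair(a, b), a), a))))   [R2 at 1.2.2.1]
3. pair(pair(pair(pair(b, e), pair(e, a)), pair(pair(a, a), pair(e, f(a, e)))), pair(pair(pair(b, b), pair(b, b)), f(pair(a, pair(b, b)), pair(pair(pair(a, b), a), a))))  →  pair(pair(pair(pair(b, e), pair(e, a)), pair(pair(a, a), pair(e, e))), pair(pair(pair(b, b), pair(b, b)), f(pair(a, pair(b, b)), pair(pair(pair(a, b), a), a))))   [R2 at 1.2.2.2]
4. pair(pair(pair(pair(b, e), pair(e, a)), pair(pair(a, a), pair(e, e))), pair(pair(pair(b, b), pair(b, b)), f(pair(a, pair(b, b)), pair(pair(pair(a, b), a), a))))  →  pair(pair(pair(pair(b, e), pair(e, a)), pair(pair(a, a), pair(e, e))), pair(pair(pair(b, b), pair(b, b)), pair(a, pair(a, b))))   [R7 at 2.2]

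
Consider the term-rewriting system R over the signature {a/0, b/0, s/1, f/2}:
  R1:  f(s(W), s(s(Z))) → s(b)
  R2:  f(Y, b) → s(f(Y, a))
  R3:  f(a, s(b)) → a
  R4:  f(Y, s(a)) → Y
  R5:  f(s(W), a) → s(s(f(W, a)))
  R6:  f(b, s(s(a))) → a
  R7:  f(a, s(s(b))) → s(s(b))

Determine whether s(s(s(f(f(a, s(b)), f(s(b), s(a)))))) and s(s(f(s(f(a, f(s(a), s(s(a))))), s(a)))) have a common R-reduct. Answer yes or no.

Reduce t₁ = s(s(s(f(f(a, s(b)), f(s(b), s(a)))))):
1. s(s(s(f(f(a, s(b)), f(s(b), s(a))))))  →  s(s(s(f(a, f(s(b), s(a))))))   [R3 at 1.1.1.1]
2. s(s(s(f(a, f(s(b), s(a))))))  →  s(s(s(f(a, s(b)))))   [R4 at 1.1.1.2]
3. s(s(s(f(a, s(b)))))  →  s(s(s(a)))   [R3 at 1.1.1]

Reduce t₂ = s(s(f(s(f(a, f(s(a), s(s(a))))), s(a)))):
1. s(s(f(s(f(a, f(s(a), s(s(a))))), s(a))))  →  s(s(s(f(a, f(s(a), s(s(a)))))))   [R4 at 1.1]
2. s(s(s(f(a, f(s(a), s(s(a)))))))  →  s(s(s(f(a, s(b)))))   [R1 at 1.1.1.2]
3. s(s(s(f(a, s(b)))))  →  s(s(s(a)))   [R3 at 1.1.1]

yes — NF(t₁) = s(s(s(a))), NF(t₂) = s(s(s(a)))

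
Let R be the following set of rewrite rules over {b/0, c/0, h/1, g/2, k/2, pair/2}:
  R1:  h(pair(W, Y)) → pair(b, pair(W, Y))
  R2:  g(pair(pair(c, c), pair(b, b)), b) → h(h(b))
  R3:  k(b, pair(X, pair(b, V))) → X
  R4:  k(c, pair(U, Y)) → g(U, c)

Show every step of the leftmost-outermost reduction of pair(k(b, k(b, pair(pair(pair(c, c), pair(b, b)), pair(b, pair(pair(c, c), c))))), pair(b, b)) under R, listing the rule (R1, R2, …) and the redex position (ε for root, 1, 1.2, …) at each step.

1. pair(k(b, k(b, pair(pair(pair(c, c), pair(b, b)), pair(b, pair(pair(c, c), c))))), pair(b, b))  →  pair(k(b, pair(pair(c, c), pair(b, b))), pair(b, b))   [R3 at 1.2]
2. pair(k(b, pair(pair(c, c), pair(b, b))), pair(b, b))  →  pair(pair(c, c), pair(b, b))   [R3 at 1]

pair(pair(c, c), pair(b, b))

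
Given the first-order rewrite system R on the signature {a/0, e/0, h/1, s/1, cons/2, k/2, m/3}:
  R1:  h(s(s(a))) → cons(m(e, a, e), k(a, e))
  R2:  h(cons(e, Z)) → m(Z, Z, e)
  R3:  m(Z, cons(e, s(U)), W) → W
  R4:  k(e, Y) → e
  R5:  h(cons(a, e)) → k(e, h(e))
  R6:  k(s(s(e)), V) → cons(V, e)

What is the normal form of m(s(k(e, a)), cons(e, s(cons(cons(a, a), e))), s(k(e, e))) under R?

1. m(s(k(e, a)), cons(e, s(cons(cons(a, a), e))), s(k(e, e)))  →  s(k(e, e))   [R3 at ε]
2. s(k(e, e))  →  s(e)   [R4 at 1]

s(e)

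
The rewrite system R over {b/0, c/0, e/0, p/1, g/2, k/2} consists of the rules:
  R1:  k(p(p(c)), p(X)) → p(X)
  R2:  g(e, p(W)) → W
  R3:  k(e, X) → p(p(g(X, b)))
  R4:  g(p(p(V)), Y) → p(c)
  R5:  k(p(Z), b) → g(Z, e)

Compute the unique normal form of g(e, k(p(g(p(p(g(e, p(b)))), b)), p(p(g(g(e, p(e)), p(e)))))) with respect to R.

1. g(e, k(p(g(p(p(g(e, p(b)))), b)), p(p(g(g(e, p(e)), p(e))))))  →  g(e, k(p(p(c)), p(p(g(g(e, p(e)), p(e))))))   [R4 at 2.1.1]
2. g(e, k(p(p(c)), p(p(g(g(e, p(e)), p(e))))))  →  g(e, p(p(g(g(e, p(e)), p(e)))))   [R1 at 2]
3. g(e, p(p(g(g(e, p(e)), p(e)))))  →  p(g(g(e, p(e)), p(e)))   [R2 at ε]
4. p(g(g(e, p(e)), p(e)))  →  p(g(e, p(e)))   [R2 at 1.1]
5. p(g(e, p(e)))  →  p(e)   [R2 at 1]

p(e)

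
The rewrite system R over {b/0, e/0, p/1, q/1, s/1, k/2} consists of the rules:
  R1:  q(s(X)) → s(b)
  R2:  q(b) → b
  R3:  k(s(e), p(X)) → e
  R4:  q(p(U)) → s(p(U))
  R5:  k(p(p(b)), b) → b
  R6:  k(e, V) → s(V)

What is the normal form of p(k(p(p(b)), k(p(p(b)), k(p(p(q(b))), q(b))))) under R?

1. p(k(p(p(b)), k(p(p(b)), k(p(p(q(b))), q(b)))))  →  p(k(p(p(b)), k(p(p(b)), k(p(p(b)), q(b)))))   [R2 at 1.2.2.1.1.1]
2. p(k(p(p(b)), k(p(p(b)), k(p(p(b)), q(b)))))  →  p(k(p(p(b)), k(p(p(b)), k(p(p(b)), b))))   [R2 at 1.2.2.2]
3. p(k(p(p(b)), k(p(p(b)), k(p(p(b)), b))))  →  p(k(p(p(b)), k(p(p(b)), b)))   [R5 at 1.2.2]
4. p(k(p(p(b)), k(p(p(b)), b)))  →  p(k(p(p(b)), b))   [R5 at 1.2]
5. p(k(p(p(b)), b))  →  p(b)   [R5 at 1]

p(b)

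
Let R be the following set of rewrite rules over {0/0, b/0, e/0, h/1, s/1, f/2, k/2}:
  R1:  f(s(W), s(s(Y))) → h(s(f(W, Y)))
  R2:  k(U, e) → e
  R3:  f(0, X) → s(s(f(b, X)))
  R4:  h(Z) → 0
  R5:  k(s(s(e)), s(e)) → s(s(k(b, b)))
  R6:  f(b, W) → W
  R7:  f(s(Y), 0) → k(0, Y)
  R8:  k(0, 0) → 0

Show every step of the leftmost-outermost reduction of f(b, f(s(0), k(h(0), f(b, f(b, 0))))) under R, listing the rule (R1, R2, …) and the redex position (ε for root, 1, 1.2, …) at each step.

0

1. f(b, f(s(0), k(h(0), f(b, f(b, 0)))))  →  f(s(0), k(h(0), f(b, f(b, 0))))   [R6 at ε]
2. f(s(0), k(h(0), f(b, f(b, 0))))  →  f(s(0), k(0, f(b, f(b, 0))))   [R4 at 2.1]
3. f(s(0), k(0, f(b, f(b, 0))))  →  f(s(0), k(0, f(b, 0)))   [R6 at 2.2]
4. f(s(0), k(0, f(b, 0)))  →  f(s(0), k(0, 0))   [R6 at 2.2]
5. f(s(0), k(0, 0))  →  f(s(0), 0)   [R8 at 2]
6. f(s(0), 0)  →  k(0, 0)   [R7 at ε]
7. k(0, 0)  →  0   [R8 at ε]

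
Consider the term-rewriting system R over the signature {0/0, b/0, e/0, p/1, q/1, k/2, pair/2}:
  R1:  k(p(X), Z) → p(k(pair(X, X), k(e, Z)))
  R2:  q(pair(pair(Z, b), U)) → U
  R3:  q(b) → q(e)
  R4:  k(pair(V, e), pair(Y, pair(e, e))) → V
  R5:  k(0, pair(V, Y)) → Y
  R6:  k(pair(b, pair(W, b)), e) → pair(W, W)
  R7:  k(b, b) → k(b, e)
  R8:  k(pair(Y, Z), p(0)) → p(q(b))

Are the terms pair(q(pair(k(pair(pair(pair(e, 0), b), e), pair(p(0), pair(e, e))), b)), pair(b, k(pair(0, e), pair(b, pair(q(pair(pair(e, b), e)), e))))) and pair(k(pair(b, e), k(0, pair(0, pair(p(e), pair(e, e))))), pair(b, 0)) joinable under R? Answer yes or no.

yes — NF(t₁) = pair(b, pair(b, 0)), NF(t₂) = pair(b, pair(b, 0))

Reduce t₁ = pair(q(pair(k(pair(pair(pair(e, 0), b), e), pair(p(0), pair(e, e))), b)), pair(b, k(pair(0, e), pair(b, pair(q(pair(pair(e, b), e)), e))))):
1. pair(q(pair(k(pair(pair(pair(e, 0), b), e), pair(p(0), pair(e, e))), b)), pair(b, k(pair(0, e), pair(b, pair(q(pair(pair(e, b), e)), e)))))  →  pair(q(pair(pair(pair(e, 0), b), b)), pair(b, k(pair(0, e), pair(b, pair(q(pair(pair(e, b), e)), e)))))   [R4 at 1.1.1]
2. pair(q(pair(pair(pair(e, 0), b), b)), pair(b, k(pair(0, e), pair(b, pair(q(pair(pair(e, b), e)), e)))))  →  pair(b, pair(b, k(pair(0, e), pair(b, pair(q(pair(pair(e, b), e)), e)))))   [R2 at 1]
3. pair(b, pair(b, k(pair(0, e), pair(b, pair(q(pair(pair(e, b), e)), e)))))  →  pair(b, pair(b, k(pair(0, e), pair(b, pair(e, e)))))   [R2 at 2.2.2.2.1]
4. pair(b, pair(b, k(pair(0, e), pair(b, pair(e, e)))))  →  pair(b, pair(b, 0))   [R4 at 2.2]

Reduce t₂ = pair(k(pair(b, e), k(0, pair(0, pair(p(e), pair(e, e))))), pair(b, 0)):
1. pair(k(pair(b, e), k(0, pair(0, pair(p(e), pair(e, e))))), pair(b, 0))  →  pair(k(pair(b, e), pair(p(e), pair(e, e))), pair(b, 0))   [R5 at 1.2]
2. pair(k(pair(b, e), pair(p(e), pair(e, e))), pair(b, 0))  →  pair(b, pair(b, 0))   [R4 at 1]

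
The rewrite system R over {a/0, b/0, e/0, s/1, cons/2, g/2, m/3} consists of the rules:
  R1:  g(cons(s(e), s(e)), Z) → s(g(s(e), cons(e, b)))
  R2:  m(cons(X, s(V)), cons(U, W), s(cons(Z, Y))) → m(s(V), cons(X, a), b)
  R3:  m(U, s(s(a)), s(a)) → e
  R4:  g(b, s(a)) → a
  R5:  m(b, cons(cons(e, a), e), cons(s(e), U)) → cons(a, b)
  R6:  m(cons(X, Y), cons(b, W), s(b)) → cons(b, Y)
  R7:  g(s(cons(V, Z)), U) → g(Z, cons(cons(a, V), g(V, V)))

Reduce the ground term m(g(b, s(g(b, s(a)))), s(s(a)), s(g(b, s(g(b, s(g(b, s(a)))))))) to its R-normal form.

1. m(g(b, s(g(b, s(a)))), s(s(a)), s(g(b, s(g(b, s(g(b, s(a))))))))  →  m(g(b, s(a)), s(s(a)), s(g(b, s(g(b, s(g(b, s(a))))))))   [R4 at 1.2.1]
2. m(g(b, s(a)), s(s(a)), s(g(b, s(g(b, s(g(b, s(a))))))))  →  m(a, s(s(a)), s(g(b, s(g(b, s(g(b, s(a))))))))   [R4 at 1]
3. m(a, s(s(a)), s(g(b, s(g(b, s(g(b, s(a))))))))  →  m(a, s(s(a)), s(g(b, s(g(b, s(a))))))   [R4 at 3.1.2.1.2.1]
4. m(a, s(s(a)), s(g(b, s(g(b, s(a))))))  →  m(a, s(s(a)), s(g(b, s(a))))   [R4 at 3.1.2.1]
5. m(a, s(s(a)), s(g(b, s(a))))  →  m(a, s(s(a)), s(a))   [R4 at 3.1]
6. m(a, s(s(a)), s(a))  →  e   [R3 at ε]

e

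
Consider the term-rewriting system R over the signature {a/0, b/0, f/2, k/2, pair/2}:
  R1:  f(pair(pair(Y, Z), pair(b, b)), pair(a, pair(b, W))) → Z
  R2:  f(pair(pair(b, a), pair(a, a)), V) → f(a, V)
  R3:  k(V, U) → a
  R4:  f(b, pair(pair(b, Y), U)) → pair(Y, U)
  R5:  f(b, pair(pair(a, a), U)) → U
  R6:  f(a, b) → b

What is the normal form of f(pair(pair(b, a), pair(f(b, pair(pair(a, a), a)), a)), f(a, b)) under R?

1. f(pair(pair(b, a), pair(f(b, pair(pair(a, a), a)), a)), f(a, b))  →  f(pair(pair(b, a), pair(a, a)), f(a, b))   [R5 at 1.2.1]
2. f(pair(pair(b, a), pair(a, a)), f(a, b))  →  f(a, f(a, b))   [R2 at ε]
3. f(a, f(a, b))  →  f(a, b)   [R6 at 2]
4. f(a, b)  →  b   [R6 at ε]

b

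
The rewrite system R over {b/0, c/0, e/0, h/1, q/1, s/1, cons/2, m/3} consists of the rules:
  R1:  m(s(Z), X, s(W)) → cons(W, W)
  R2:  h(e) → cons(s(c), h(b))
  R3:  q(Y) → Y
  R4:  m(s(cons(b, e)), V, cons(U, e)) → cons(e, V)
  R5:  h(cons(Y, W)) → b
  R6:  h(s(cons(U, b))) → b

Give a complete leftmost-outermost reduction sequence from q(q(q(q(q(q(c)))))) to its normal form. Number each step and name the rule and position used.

c

1. q(q(q(q(q(q(c))))))  →  q(q(q(q(q(c)))))   [R3 at ε]
2. q(q(q(q(q(c)))))  →  q(q(q(q(c))))   [R3 at ε]
3. q(q(q(q(c))))  →  q(q(q(c)))   [R3 at ε]
4. q(q(q(c)))  →  q(q(c))   [R3 at ε]
5. q(q(c))  →  q(c)   [R3 at ε]
6. q(c)  →  c   [R3 at ε]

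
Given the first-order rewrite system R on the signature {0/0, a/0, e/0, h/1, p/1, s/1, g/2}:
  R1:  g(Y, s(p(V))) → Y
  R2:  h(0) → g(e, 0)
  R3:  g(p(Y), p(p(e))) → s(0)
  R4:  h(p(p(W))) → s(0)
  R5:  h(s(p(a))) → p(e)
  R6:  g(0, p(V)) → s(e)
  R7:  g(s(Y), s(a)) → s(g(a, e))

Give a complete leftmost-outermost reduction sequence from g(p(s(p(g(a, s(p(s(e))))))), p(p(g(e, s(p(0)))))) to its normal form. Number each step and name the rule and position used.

s(0)

1. g(p(s(p(g(a, s(p(s(e))))))), p(p(g(e, s(p(0))))))  →  g(p(s(p(a))), p(p(g(e, s(p(0))))))   [R1 at 1.1.1.1]
2. g(p(s(p(a))), p(p(g(e, s(p(0))))))  →  g(p(s(p(a))), p(p(e)))   [R1 at 2.1.1]
3. g(p(s(p(a))), p(p(e)))  →  s(0)   [R3 at ε]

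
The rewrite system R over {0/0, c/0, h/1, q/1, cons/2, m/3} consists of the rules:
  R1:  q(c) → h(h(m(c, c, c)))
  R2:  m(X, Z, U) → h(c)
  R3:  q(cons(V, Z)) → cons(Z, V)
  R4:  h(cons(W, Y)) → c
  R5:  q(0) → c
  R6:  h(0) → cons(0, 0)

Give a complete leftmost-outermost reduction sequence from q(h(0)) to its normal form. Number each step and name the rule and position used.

1. q(h(0))  →  q(cons(0, 0))   [R6 at 1]
2. q(cons(0, 0))  →  cons(0, 0)   [R3 at ε]

cons(0, 0)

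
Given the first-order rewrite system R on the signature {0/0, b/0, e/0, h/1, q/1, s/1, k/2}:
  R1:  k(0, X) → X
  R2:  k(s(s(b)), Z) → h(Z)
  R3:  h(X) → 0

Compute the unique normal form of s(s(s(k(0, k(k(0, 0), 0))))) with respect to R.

s(s(s(0)))

1. s(s(s(k(0, k(k(0, 0), 0)))))  →  s(s(s(k(k(0, 0), 0))))   [R1 at 1.1.1]
2. s(s(s(k(k(0, 0), 0))))  →  s(s(s(k(0, 0))))   [R1 at 1.1.1.1]
3. s(s(s(k(0, 0))))  →  s(s(s(0)))   [R1 at 1.1.1]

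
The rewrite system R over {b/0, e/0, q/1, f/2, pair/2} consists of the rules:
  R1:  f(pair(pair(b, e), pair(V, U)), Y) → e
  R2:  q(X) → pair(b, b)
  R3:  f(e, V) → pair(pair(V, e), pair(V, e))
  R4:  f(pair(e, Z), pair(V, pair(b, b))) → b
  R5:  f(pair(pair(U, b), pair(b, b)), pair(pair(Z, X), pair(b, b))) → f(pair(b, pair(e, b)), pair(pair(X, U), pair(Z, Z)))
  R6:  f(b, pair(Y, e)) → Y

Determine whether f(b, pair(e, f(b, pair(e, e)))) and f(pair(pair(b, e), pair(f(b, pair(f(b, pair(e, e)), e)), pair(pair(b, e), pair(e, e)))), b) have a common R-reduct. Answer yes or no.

yes — NF(t₁) = e, NF(t₂) = e

Reduce t₁ = f(b, pair(e, f(b, pair(e, e)))):
1. f(b, pair(e, f(b, pair(e, e))))  →  f(b, pair(e, e))   [R6 at 2.2]
2. f(b, pair(e, e))  →  e   [R6 at ε]

Reduce t₂ = f(pair(pair(b, e), pair(f(b, pair(f(b, pair(e, e)), e)), pair(pair(b, e), pair(e, e)))), b):
1. f(pair(pair(b, e), pair(f(b, pair(f(b, pair(e, e)), e)), pair(pair(b, e), pair(e, e)))), b)  →  e   [R1 at ε]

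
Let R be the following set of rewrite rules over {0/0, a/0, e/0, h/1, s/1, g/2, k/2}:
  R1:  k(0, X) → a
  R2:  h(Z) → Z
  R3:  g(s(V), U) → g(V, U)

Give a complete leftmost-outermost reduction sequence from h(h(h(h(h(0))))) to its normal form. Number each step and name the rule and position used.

0

1. h(h(h(h(h(0)))))  →  h(h(h(h(0))))   [R2 at ε]
2. h(h(h(h(0))))  →  h(h(h(0)))   [R2 at ε]
3. h(h(h(0)))  →  h(h(0))   [R2 at ε]
4. h(h(0))  →  h(0)   [R2 at ε]
5. h(0)  →  0   [R2 at ε]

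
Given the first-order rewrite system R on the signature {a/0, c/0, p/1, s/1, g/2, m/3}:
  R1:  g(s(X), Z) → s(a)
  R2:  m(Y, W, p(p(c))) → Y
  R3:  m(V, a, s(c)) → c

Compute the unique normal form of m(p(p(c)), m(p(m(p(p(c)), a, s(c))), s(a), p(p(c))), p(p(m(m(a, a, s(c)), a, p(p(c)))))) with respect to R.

1. m(p(p(c)), m(p(m(p(p(c)), a, s(c))), s(a), p(p(c))), p(p(m(m(a, a, s(c)), a, p(p(c))))))  →  m(p(p(c)), p(m(p(p(c)), a, s(c))), p(p(m(m(a, a, s(c)), a, p(p(c))))))   [R2 at 2]
2. m(p(p(c)), p(m(p(p(c)), a, s(c))), p(p(m(m(a, a, s(c)), a, p(p(c))))))  →  m(p(p(c)), p(c), p(p(m(m(a, a, s(c)), a, p(p(c))))))   [R3 at 2.1]
3. m(p(p(c)), p(c), p(p(m(m(a, a, s(c)), a, p(p(c))))))  →  m(p(p(c)), p(c), p(p(m(a, a, s(c)))))   [R2 at 3.1.1]
4. m(p(p(c)), p(c), p(p(m(a, a, s(c)))))  →  m(p(p(c)), p(c), p(p(c)))   [R3 at 3.1.1]
5. m(p(p(c)), p(c), p(p(c)))  →  p(p(c))   [R2 at ε]

p(p(c))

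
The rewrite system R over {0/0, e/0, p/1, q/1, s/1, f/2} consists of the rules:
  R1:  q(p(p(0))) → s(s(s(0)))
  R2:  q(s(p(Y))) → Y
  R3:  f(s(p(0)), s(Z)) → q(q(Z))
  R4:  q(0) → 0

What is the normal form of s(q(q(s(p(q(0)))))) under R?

s(0)

1. s(q(q(s(p(q(0))))))  →  s(q(q(0)))   [R2 at 1.1]
2. s(q(q(0)))  →  s(q(0))   [R4 at 1.1]
3. s(q(0))  →  s(0)   [R4 at 1]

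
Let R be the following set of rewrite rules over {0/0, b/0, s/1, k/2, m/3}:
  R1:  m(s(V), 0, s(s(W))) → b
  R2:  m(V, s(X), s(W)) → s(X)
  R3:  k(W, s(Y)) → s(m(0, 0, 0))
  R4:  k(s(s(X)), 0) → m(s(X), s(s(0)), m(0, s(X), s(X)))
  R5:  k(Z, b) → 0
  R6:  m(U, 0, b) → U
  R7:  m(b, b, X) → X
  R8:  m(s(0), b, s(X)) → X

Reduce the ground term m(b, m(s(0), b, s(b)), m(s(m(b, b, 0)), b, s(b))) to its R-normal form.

b

1. m(b, m(s(0), b, s(b)), m(s(m(b, b, 0)), b, s(b)))  →  m(b, b, m(s(m(b, b, 0)), b, s(b)))   [R8 at 2]
2. m(b, b, m(s(m(b, b, 0)), b, s(b)))  →  m(s(m(b, b, 0)), b, s(b))   [R7 at ε]
3. m(s(m(b, b, 0)), b, s(b))  →  m(s(0), b, s(b))   [R7 at 1.1]
4. m(s(0), b, s(b))  →  b   [R8 at ε]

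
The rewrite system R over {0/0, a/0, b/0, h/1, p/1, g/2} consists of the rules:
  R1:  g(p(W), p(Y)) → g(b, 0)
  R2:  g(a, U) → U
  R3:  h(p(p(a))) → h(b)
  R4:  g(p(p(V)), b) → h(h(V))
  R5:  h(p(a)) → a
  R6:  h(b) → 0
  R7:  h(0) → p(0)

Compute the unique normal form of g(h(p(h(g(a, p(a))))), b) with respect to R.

b

1. g(h(p(h(g(a, p(a))))), b)  →  g(h(p(h(p(a)))), b)   [R2 at 1.1.1.1]
2. g(h(p(h(p(a)))), b)  →  g(h(p(a)), b)   [R5 at 1.1.1]
3. g(h(p(a)), b)  →  g(a, b)   [R5 at 1]
4. g(a, b)  →  b   [R2 at ε]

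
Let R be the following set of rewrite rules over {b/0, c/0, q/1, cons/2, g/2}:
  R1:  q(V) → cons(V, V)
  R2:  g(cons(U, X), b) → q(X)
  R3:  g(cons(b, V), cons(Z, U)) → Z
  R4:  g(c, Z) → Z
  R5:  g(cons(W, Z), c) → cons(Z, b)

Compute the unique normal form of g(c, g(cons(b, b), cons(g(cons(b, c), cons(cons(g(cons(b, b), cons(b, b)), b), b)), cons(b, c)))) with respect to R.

cons(b, b)

1. g(c, g(cons(b, b), cons(g(cons(b, c), cons(cons(g(cons(b, b), cons(b, b)), b), b)), cons(b, c))))  →  g(cons(b, b), cons(g(cons(b, c), cons(cons(g(cons(b, b), cons(b, b)), b), b)), cons(b, c)))   [R4 at ε]
2. g(cons(b, b), cons(g(cons(b, c), cons(cons(g(cons(b, b), cons(b, b)), b), b)), cons(b, c)))  →  g(cons(b, c), cons(cons(g(cons(b, b), cons(b, b)), b), b))   [R3 at ε]
3. g(cons(b, c), cons(cons(g(cons(b, b), cons(b, b)), b), b))  →  cons(g(cons(b, b), cons(b, b)), b)   [R3 at ε]
4. cons(g(cons(b, b), cons(b, b)), b)  →  cons(b, b)   [R3 at 1]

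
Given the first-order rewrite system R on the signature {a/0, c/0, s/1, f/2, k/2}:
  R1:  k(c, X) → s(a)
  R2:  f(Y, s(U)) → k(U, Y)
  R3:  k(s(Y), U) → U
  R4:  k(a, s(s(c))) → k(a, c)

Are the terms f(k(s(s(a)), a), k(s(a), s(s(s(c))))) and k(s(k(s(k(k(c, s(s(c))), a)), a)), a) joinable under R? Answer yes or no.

yes — NF(t₁) = a, NF(t₂) = a

Reduce t₁ = f(k(s(s(a)), a), k(s(a), s(s(s(c))))):
1. f(k(s(s(a)), a), k(s(a), s(s(s(c)))))  →  f(a, k(s(a), s(s(s(c)))))   [R3 at 1]
2. f(a, k(s(a), s(s(s(c)))))  →  f(a, s(s(s(c))))   [R3 at 2]
3. f(a, s(s(s(c))))  →  k(s(s(c)), a)   [R2 at ε]
4. k(s(s(c)), a)  →  a   [R3 at ε]

Reduce t₂ = k(s(k(s(k(k(c, s(s(c))), a)), a)), a):
1. k(s(k(s(k(k(c, s(s(c))), a)), a)), a)  →  a   [R3 at ε]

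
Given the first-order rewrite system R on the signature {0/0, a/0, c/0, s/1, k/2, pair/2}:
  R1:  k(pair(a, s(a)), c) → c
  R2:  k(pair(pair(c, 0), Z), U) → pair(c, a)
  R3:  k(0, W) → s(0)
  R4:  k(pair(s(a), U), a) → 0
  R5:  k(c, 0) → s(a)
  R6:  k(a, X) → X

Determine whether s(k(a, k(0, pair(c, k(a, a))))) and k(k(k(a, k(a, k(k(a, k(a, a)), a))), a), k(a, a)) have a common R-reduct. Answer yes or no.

no — NF(t₁) = s(s(0)), NF(t₂) = a

Reduce t₁ = s(k(a, k(0, pair(c, k(a, a))))):
1. s(k(a, k(0, pair(c, k(a, a)))))  →  s(k(0, pair(c, k(a, a))))   [R6 at 1]
2. s(k(0, pair(c, k(a, a))))  →  s(s(0))   [R3 at 1]

Reduce t₂ = k(k(k(a, k(a, k(k(a, k(a, a)), a))), a), k(a, a)):
1. k(k(k(a, k(a, k(k(a, k(a, a)), a))), a), k(a, a))  →  k(k(k(a, k(k(a, k(a, a)), a)), a), k(a, a))   [R6 at 1.1]
2. k(k(k(a, k(k(a, k(a, a)), a)), a), k(a, a))  →  k(k(k(k(a, k(a, a)), a), a), k(a, a))   [R6 at 1.1]
3. k(k(k(k(a, k(a, a)), a), a), k(a, a))  →  k(k(k(k(a, a), a), a), k(a, a))   [R6 at 1.1.1]
4. k(k(k(k(a, a), a), a), k(a, a))  →  k(k(k(a, a), a), k(a, a))   [R6 at 1.1.1]
5. k(k(k(a, a), a), k(a, a))  →  k(k(a, a), k(a, a))   [R6 at 1.1]
6. k(k(a, a), k(a, a))  →  k(a, k(a, a))   [R6 at 1]
7. k(a, k(a, a))  →  k(a, a)   [R6 at ε]
8. k(a, a)  →  a   [R6 at ε]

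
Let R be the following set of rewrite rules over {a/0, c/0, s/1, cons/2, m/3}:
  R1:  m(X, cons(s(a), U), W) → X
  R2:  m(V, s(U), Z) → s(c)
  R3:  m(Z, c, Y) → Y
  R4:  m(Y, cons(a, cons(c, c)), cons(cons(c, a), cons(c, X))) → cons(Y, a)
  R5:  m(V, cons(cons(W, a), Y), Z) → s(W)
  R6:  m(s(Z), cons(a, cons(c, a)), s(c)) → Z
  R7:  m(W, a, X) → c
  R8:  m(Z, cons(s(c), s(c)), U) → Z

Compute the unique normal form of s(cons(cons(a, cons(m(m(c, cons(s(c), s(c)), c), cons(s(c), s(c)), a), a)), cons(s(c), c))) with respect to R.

1. s(cons(cons(a, cons(m(m(c, cons(s(c), s(c)), c), cons(s(c), s(c)), a), a)), cons(s(c), c)))  →  s(cons(cons(a, cons(m(c, cons(s(c), s(c)), c), a)), cons(s(c), c)))   [R8 at 1.1.2.1]
2. s(cons(cons(a, cons(m(c, cons(s(c), s(c)), c), a)), cons(s(c), c)))  →  s(cons(cons(a, cons(c, a)), cons(s(c), c)))   [R8 at 1.1.2.1]

s(cons(cons(a, cons(c, a)), cons(s(c), c)))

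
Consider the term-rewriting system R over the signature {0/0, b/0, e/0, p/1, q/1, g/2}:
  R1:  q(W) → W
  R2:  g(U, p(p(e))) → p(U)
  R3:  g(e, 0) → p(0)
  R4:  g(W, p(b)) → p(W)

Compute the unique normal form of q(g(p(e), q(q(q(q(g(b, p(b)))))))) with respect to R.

1. q(g(p(e), q(q(q(q(g(b, p(b))))))))  →  g(p(e), q(q(q(q(g(b, p(b)))))))   [R1 at ε]
2. g(p(e), q(q(q(q(g(b, p(b)))))))  →  g(p(e), q(q(q(g(b, p(b))))))   [R1 at 2]
3. g(p(e), q(q(q(g(b, p(b))))))  →  g(p(e), q(q(g(b, p(b)))))   [R1 at 2]
4. g(p(e), q(q(g(b, p(b)))))  →  g(p(e), q(g(b, p(b))))   [R1 at 2]
5. g(p(e), q(g(b, p(b))))  →  g(p(e), g(b, p(b)))   [R1 at 2]
6. g(p(e), g(b, p(b)))  →  g(p(e), p(b))   [R4 at 2]
7. g(p(e), p(b))  →  p(p(e))   [R4 at ε]

p(p(e))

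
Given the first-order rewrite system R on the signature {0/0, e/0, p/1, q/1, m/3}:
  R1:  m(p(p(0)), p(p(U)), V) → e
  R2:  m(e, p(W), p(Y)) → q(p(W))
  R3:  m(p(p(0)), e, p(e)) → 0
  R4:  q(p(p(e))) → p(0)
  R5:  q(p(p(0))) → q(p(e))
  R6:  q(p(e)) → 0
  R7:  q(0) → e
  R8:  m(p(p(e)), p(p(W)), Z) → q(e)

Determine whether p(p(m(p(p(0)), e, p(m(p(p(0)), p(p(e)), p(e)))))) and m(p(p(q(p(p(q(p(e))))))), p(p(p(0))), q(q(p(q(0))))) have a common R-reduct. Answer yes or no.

no — NF(t₁) = p(p(0)), NF(t₂) = e

Reduce t₁ = p(p(m(p(p(0)), e, p(m(p(p(0)), p(p(e)), p(e)))))):
1. p(p(m(p(p(0)), e, p(m(p(p(0)), p(p(e)), p(e))))))  →  p(p(m(p(p(0)), e, p(e))))   [R1 at 1.1.3.1]
2. p(p(m(p(p(0)), e, p(e))))  →  p(p(0))   [R3 at 1.1]

Reduce t₂ = m(p(p(q(p(p(q(p(e))))))), p(p(p(0))), q(q(p(q(0))))):
1. m(p(p(q(p(p(q(p(e))))))), p(p(p(0))), q(q(p(q(0)))))  →  m(p(p(q(p(p(0))))), p(p(p(0))), q(q(p(q(0)))))   [R6 at 1.1.1.1.1.1]
2. m(p(p(q(p(p(0))))), p(p(p(0))), q(q(p(q(0)))))  →  m(p(p(q(p(e)))), p(p(p(0))), q(q(p(q(0)))))   [R5 at 1.1.1]
3. m(p(p(q(p(e)))), p(p(p(0))), q(q(p(q(0)))))  →  m(p(p(0)), p(p(p(0))), q(q(p(q(0)))))   [R6 at 1.1.1]
4. m(p(p(0)), p(p(p(0))), q(q(p(q(0)))))  →  e   [R1 at ε]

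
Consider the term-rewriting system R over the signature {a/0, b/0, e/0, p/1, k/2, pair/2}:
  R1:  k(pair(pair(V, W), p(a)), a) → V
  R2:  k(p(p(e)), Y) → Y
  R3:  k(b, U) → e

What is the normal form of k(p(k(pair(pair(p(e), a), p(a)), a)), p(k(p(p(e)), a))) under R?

1. k(p(k(pair(pair(p(e), a), p(a)), a)), p(k(p(p(e)), a)))  →  k(p(p(e)), p(k(p(p(e)), a)))   [R1 at 1.1]
2. k(p(p(e)), p(k(p(p(e)), a)))  →  p(k(p(p(e)), a))   [R2 at ε]
3. p(k(p(p(e)), a))  →  p(a)   [R2 at 1]

p(a)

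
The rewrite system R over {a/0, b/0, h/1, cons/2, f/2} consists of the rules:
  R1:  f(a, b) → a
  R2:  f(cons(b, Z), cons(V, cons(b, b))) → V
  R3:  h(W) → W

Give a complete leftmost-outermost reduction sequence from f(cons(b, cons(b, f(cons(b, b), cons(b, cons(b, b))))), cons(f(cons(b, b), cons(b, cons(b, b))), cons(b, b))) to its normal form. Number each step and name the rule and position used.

b

1. f(cons(b, cons(b, f(cons(b, b), cons(b, cons(b, b))))), cons(f(cons(b, b), cons(b, cons(b, b))), cons(b, b)))  →  f(cons(b, b), cons(b, cons(b, b)))   [R2 at ε]
2. f(cons(b, b), cons(b, cons(b, b)))  →  b   [R2 at ε]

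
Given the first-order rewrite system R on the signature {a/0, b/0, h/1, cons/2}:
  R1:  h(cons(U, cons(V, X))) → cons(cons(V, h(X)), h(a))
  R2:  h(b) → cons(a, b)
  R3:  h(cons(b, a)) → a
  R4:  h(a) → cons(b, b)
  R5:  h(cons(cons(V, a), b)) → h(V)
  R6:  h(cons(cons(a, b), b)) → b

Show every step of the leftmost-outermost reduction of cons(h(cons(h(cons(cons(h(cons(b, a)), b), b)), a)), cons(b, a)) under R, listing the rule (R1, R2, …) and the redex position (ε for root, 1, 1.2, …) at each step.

cons(a, cons(b, a))

1. cons(h(cons(h(cons(cons(h(cons(b, a)), b), b)), a)), cons(b, a))  →  cons(h(cons(h(cons(cons(a, b), b)), a)), cons(b, a))   [R3 at 1.1.1.1.1.1]
2. cons(h(cons(h(cons(cons(a, b), b)), a)), cons(b, a))  →  cons(h(cons(b, a)), cons(b, a))   [R6 at 1.1.1]
3. cons(h(cons(b, a)), cons(b, a))  →  cons(a, cons(b, a))   [R3 at 1]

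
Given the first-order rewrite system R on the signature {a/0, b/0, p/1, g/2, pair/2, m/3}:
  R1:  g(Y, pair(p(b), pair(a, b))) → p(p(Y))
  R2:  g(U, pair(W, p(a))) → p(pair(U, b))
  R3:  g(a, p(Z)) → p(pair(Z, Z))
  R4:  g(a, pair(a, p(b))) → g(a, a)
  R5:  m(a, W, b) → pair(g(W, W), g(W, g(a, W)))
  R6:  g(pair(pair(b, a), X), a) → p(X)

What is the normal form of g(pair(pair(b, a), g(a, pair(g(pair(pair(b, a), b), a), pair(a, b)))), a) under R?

p(p(p(a)))

1. g(pair(pair(b, a), g(a, pair(g(pair(pair(b, a), b), a), pair(a, b)))), a)  →  p(g(a, pair(g(pair(pair(b, a), b), a), pair(a, b))))   [R6 at ε]
2. p(g(a, pair(g(pair(pair(b, a), b), a), pair(a, b))))  →  p(g(a, pair(p(b), pair(a, b))))   [R6 at 1.2.1]
3. p(g(a, pair(p(b), pair(a, b))))  →  p(p(p(a)))   [R1 at 1]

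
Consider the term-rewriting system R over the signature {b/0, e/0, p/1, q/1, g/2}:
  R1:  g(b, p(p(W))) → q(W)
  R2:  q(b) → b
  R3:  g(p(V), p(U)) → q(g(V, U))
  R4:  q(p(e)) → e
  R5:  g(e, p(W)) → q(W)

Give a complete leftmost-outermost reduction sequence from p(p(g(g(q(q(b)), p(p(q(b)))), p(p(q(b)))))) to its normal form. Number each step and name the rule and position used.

1. p(p(g(g(q(q(b)), p(p(q(b)))), p(p(q(b))))))  →  p(p(g(g(q(b), p(p(q(b)))), p(p(q(b))))))   [R2 at 1.1.1.1.1]
2. p(p(g(g(q(b), p(p(q(b)))), p(p(q(b))))))  →  p(p(g(g(b, p(p(q(b)))), p(p(q(b))))))   [R2 at 1.1.1.1]
3. p(p(g(g(b, p(p(q(b)))), p(p(q(b))))))  →  p(p(g(q(q(b)), p(p(q(b))))))   [R1 at 1.1.1]
4. p(p(g(q(q(b)), p(p(q(b))))))  →  p(p(g(q(b), p(p(q(b))))))   [R2 at 1.1.1.1]
5. p(p(g(q(b), p(p(q(b))))))  →  p(p(g(b, p(p(q(b))))))   [R2 at 1.1.1]
6. p(p(g(b, p(p(q(b))))))  →  p(p(q(q(b))))   [R1 at 1.1]
7. p(p(q(q(b))))  →  p(p(q(b)))   [R2 at 1.1.1]
8. p(p(q(b)))  →  p(p(b))   [R2 at 1.1]

p(p(b))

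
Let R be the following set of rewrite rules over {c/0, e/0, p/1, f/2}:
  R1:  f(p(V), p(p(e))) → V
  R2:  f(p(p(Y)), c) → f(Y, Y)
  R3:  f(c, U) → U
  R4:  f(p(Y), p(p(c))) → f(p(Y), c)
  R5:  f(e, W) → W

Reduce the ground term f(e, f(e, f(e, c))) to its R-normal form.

1. f(e, f(e, f(e, c)))  →  f(e, f(e, c))   [R5 at ε]
2. f(e, f(e, c))  →  f(e, c)   [R5 at ε]
3. f(e, c)  →  c   [R5 at ε]

c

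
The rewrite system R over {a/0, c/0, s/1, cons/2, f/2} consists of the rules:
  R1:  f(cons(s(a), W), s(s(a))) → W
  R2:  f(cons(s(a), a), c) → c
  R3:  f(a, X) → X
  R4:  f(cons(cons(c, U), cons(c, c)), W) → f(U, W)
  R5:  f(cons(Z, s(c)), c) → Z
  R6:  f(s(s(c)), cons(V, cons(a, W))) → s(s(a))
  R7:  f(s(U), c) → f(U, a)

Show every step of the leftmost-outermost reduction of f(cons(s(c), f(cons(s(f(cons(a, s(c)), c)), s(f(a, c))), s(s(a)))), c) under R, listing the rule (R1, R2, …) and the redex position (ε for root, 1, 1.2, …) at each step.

1. f(cons(s(c), f(cons(s(f(cons(a, s(c)), c)), s(f(a, c))), s(s(a)))), c)  →  f(cons(s(c), f(cons(s(a), s(f(a, c))), s(s(a)))), c)   [R5 at 1.2.1.1.1]
2. f(cons(s(c), f(cons(s(a), s(f(a, c))), s(s(a)))), c)  →  f(cons(s(c), s(f(a, c))), c)   [R1 at 1.2]
3. f(cons(s(c), s(f(a, c))), c)  →  f(cons(s(c), s(c)), c)   [R3 at 1.2.1]
4. f(cons(s(c), s(c)), c)  →  s(c)   [R5 at ε]

s(c)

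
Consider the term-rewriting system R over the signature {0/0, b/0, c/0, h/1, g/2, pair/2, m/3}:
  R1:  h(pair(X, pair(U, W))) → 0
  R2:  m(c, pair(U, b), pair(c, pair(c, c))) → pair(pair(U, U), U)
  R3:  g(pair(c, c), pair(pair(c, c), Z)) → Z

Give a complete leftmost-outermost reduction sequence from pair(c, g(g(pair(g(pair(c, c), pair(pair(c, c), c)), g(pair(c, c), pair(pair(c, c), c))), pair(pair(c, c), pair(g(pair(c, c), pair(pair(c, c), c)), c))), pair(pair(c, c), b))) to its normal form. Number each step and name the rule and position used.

1. pair(c, g(g(pair(g(pair(c, c), pair(pair(c, c), c)), g(pair(c, c), pair(pair(c, c), c))), pair(pair(c, c), pair(g(pair(c, c), pair(pair(c, c), c)), c))), pair(pair(c, c), b)))  →  pair(c, g(g(pair(c, g(pair(c, c), pair(pair(c, c), c))), pair(pair(c, c), pair(g(pair(c, c), pair(pair(c, c), c)), c))), pair(pair(c, c), b)))   [R3 at 2.1.1.1]
2. pair(c, g(g(pair(c, g(pair(c, c), pair(pair(c, c), c))), pair(pair(c, c), pair(g(pair(c, c), pair(pair(c, c), c)), c))), pair(pair(c, c), b)))  →  pair(c, g(g(pair(c, c), pair(pair(c, c), pair(g(pair(c, c), pair(pair(c, c), c)), c))), pair(pair(c, c), b)))   [R3 at 2.1.1.2]
3. pair(c, g(g(pair(c, c), pair(pair(c, c), pair(g(pair(c, c), pair(pair(c, c), c)), c))), pair(pair(c, c), b)))  →  pair(c, g(pair(g(pair(c, c), pair(pair(c, c), c)), c), pair(pair(c, c), b)))   [R3 at 2.1]
4. pair(c, g(pair(g(pair(c, c), pair(pair(c, c), c)), c), pair(pair(c, c), b)))  →  pair(c, g(pair(c, c), pair(pair(c, c), b)))   [R3 at 2.1.1]
5. pair(c, g(pair(c, c), pair(pair(c, c), b)))  →  pair(c, b)   [R3 at 2]

pair(c, b)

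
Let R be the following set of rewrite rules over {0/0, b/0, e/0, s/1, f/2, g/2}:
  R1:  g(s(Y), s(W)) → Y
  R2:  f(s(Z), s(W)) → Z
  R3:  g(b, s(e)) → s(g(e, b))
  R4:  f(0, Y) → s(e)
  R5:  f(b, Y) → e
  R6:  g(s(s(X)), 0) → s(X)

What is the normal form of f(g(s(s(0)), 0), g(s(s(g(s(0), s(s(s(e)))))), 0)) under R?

0

1. f(g(s(s(0)), 0), g(s(s(g(s(0), s(s(s(e)))))), 0))  →  f(s(0), g(s(s(g(s(0), s(s(s(e)))))), 0))   [R6 at 1]
2. f(s(0), g(s(s(g(s(0), s(s(s(e)))))), 0))  →  f(s(0), s(g(s(0), s(s(s(e))))))   [R6 at 2]
3. f(s(0), s(g(s(0), s(s(s(e))))))  →  0   [R2 at ε]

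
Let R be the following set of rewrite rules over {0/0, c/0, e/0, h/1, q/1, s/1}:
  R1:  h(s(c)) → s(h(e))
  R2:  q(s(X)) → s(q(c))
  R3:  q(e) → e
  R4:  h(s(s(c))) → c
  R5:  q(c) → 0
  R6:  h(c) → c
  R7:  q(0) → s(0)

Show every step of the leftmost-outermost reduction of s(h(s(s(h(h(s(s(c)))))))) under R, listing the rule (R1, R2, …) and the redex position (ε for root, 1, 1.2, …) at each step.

s(c)

1. s(h(s(s(h(h(s(s(c))))))))  →  s(h(s(s(h(c)))))   [R4 at 1.1.1.1.1]
2. s(h(s(s(h(c)))))  →  s(h(s(s(c))))   [R6 at 1.1.1.1]
3. s(h(s(s(c))))  →  s(c)   [R4 at 1]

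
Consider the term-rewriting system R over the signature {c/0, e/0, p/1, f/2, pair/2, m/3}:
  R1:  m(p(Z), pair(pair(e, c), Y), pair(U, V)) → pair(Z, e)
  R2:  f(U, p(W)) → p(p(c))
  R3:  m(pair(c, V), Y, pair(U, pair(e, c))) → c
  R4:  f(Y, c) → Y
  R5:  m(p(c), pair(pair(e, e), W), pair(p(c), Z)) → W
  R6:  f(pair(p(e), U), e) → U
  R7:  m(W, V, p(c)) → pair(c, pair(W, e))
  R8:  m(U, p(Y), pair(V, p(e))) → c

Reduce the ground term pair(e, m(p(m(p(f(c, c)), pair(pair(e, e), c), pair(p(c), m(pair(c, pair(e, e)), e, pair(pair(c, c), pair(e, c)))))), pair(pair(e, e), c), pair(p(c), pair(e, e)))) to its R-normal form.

1. pair(e, m(p(m(p(f(c, c)), pair(pair(e, e), c), pair(p(c), m(pair(c, pair(e, e)), e, pair(pair(c, c), pair(e, c)))))), pair(pair(e, e), c), pair(p(c), pair(e, e))))  →  pair(e, m(p(m(p(c), pair(pair(e, e), c), pair(p(c), m(pair(c, pair(e, e)), e, pair(pair(c, c), pair(e, c)))))), pair(pair(e, e), c), pair(p(c), pair(e, e))))   [R4 at 2.1.1.1.1]
2. pair(e, m(p(m(p(c), pair(pair(e, e), c), pair(p(c), m(pair(c, pair(e, e)), e, pair(pair(c, c), pair(e, c)))))), pair(pair(e, e), c), pair(p(c), pair(e, e))))  →  pair(e, m(p(c), pair(pair(e, e), c), pair(p(c), pair(e, e))))   [R5 at 2.1.1]
3. pair(e, m(p(c), pair(pair(e, e), c), pair(p(c), pair(e, e))))  →  pair(e, c)   [R5 at 2]

pair(e, c)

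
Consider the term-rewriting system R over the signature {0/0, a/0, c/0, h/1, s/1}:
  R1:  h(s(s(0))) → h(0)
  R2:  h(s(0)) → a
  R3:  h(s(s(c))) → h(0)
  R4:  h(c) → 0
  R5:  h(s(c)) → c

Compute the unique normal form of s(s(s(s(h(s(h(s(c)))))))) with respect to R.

s(s(s(s(c))))

1. s(s(s(s(h(s(h(s(c))))))))  →  s(s(s(s(h(s(c))))))   [R5 at 1.1.1.1.1.1]
2. s(s(s(s(h(s(c))))))  →  s(s(s(s(c))))   [R5 at 1.1.1.1]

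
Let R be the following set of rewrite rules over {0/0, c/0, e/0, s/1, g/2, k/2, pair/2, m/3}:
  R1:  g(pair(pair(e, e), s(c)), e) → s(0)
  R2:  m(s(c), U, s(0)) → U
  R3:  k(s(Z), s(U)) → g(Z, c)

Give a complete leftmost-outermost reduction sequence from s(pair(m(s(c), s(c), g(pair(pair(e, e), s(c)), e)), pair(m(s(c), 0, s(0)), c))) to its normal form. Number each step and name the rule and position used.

1. s(pair(m(s(c), s(c), g(pair(pair(e, e), s(c)), e)), pair(m(s(c), 0, s(0)), c)))  →  s(pair(m(s(c), s(c), s(0)), pair(m(s(c), 0, s(0)), c)))   [R1 at 1.1.3]
2. s(pair(m(s(c), s(c), s(0)), pair(m(s(c), 0, s(0)), c)))  →  s(pair(s(c), pair(m(s(c), 0, s(0)), c)))   [R2 at 1.1]
3. s(pair(s(c), pair(m(s(c), 0, s(0)), c)))  →  s(pair(s(c), pair(0, c)))   [R2 at 1.2.1]

s(pair(s(c), pair(0, c)))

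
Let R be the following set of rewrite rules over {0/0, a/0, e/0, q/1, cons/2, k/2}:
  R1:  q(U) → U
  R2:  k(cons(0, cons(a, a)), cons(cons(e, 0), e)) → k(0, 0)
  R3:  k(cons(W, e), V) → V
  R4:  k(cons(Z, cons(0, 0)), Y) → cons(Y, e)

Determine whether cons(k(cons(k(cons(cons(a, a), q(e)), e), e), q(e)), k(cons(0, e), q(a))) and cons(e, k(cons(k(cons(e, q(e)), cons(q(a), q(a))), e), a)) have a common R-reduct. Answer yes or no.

yes — NF(t₁) = cons(e, a), NF(t₂) = cons(e, a)

Reduce t₁ = cons(k(cons(k(cons(cons(a, a), q(e)), e), e), q(e)), k(cons(0, e), q(a))):
1. cons(k(cons(k(cons(cons(a, a), q(e)), e), e), q(e)), k(cons(0, e), q(a)))  →  cons(q(e), k(cons(0, e), q(a)))   [R3 at 1]
2. cons(q(e), k(cons(0, e), q(a)))  →  cons(e, k(cons(0, e), q(a)))   [R1 at 1]
3. cons(e, k(cons(0, e), q(a)))  →  cons(e, q(a))   [R3 at 2]
4. cons(e, q(a))  →  cons(e, a)   [R1 at 2]

Reduce t₂ = cons(e, k(cons(k(cons(e, q(e)), cons(q(a), q(a))), e), a)):
1. cons(e, k(cons(k(cons(e, q(e)), cons(q(a), q(a))), e), a))  →  cons(e, a)   [R3 at 2]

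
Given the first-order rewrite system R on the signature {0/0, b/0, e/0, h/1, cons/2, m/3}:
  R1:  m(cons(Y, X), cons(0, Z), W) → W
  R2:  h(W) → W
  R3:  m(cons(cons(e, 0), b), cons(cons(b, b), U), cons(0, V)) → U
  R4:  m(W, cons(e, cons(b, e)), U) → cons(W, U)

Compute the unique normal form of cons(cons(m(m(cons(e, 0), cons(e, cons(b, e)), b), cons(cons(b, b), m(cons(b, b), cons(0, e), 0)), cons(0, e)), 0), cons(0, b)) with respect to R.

1. cons(cons(m(m(cons(e, 0), cons(e, cons(b, e)), b), cons(cons(b, b), m(cons(b, b), cons(0, e), 0)), cons(0, e)), 0), cons(0, b))  →  cons(cons(m(cons(cons(e, 0), b), cons(cons(b, b), m(cons(b, b), cons(0, e), 0)), cons(0, e)), 0), cons(0, b))   [R4 at 1.1.1]
2. cons(cons(m(cons(cons(e, 0), b), cons(cons(b, b), m(cons(b, b), cons(0, e), 0)), cons(0, e)), 0), cons(0, b))  →  cons(cons(m(cons(b, b), cons(0, e), 0), 0), cons(0, b))   [R3 at 1.1]
3. cons(cons(m(cons(b, b), cons(0, e), 0), 0), cons(0, b))  →  cons(cons(0, 0), cons(0, b))   [R1 at 1.1]

cons(cons(0, 0), cons(0, b))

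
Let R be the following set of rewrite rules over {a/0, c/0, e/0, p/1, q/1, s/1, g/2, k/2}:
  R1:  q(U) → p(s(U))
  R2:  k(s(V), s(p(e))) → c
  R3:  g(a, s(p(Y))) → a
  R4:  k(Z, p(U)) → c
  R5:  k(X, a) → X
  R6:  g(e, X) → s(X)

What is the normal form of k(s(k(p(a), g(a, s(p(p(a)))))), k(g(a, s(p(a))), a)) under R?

1. k(s(k(p(a), g(a, s(p(p(a)))))), k(g(a, s(p(a))), a))  →  k(s(k(p(a), a)), k(g(a, s(p(a))), a))   [R3 at 1.1.2]
2. k(s(k(p(a), a)), k(g(a, s(p(a))), a))  →  k(s(p(a)), k(g(a, s(p(a))), a))   [R5 at 1.1]
3. k(s(p(a)), k(g(a, s(p(a))), a))  →  k(s(p(a)), g(a, s(p(a))))   [R5 at 2]
4. k(s(p(a)), g(a, s(p(a))))  →  k(s(p(a)), a)   [R3 at 2]
5. k(s(p(a)), a)  →  s(p(a))   [R5 at ε]

s(p(a))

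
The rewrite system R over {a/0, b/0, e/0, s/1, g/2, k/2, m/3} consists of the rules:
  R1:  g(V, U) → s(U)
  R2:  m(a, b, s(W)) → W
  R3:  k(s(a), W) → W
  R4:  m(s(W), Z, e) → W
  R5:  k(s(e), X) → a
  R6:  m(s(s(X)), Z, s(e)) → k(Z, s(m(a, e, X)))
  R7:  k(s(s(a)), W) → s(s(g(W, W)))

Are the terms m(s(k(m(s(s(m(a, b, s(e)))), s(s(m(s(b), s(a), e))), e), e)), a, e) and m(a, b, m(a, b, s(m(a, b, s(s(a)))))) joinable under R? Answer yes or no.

yes — NF(t₁) = a, NF(t₂) = a

Reduce t₁ = m(s(k(m(s(s(m(a, b, s(e)))), s(s(m(s(b), s(a), e))), e), e)), a, e):
1. m(s(k(m(s(s(m(a, b, s(e)))), s(s(m(s(b), s(a), e))), e), e)), a, e)  →  k(m(s(s(m(a, b, s(e)))), s(s(m(s(b), s(a), e))), e), e)   [R4 at ε]
2. k(m(s(s(m(a, b, s(e)))), s(s(m(s(b), s(a), e))), e), e)  →  k(s(m(a, b, s(e))), e)   [R4 at 1]
3. k(s(m(a, b, s(e))), e)  →  k(s(e), e)   [R2 at 1.1]
4. k(s(e), e)  →  a   [R5 at ε]

Reduce t₂ = m(a, b, m(a, b, s(m(a, b, s(s(a)))))):
1. m(a, b, m(a, b, s(m(a, b, s(s(a))))))  →  m(a, b, m(a, b, s(s(a))))   [R2 at 3]
2. m(a, b, m(a, b, s(s(a))))  →  m(a, b, s(a))   [R2 at 3]
3. m(a, b, s(a))  →  a   [R2 at ε]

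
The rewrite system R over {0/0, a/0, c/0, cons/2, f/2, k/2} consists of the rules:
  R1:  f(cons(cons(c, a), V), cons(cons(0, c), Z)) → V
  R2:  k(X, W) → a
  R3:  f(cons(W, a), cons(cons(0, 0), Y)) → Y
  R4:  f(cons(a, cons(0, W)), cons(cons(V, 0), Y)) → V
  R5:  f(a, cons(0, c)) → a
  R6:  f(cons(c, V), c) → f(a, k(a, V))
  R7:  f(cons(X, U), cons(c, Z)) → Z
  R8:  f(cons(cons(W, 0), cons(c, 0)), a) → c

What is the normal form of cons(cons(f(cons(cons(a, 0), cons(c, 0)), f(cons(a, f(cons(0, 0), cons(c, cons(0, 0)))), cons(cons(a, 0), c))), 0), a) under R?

cons(cons(c, 0), a)

1. cons(cons(f(cons(cons(a, 0), cons(c, 0)), f(cons(a, f(cons(0, 0), cons(c, cons(0, 0)))), cons(cons(a, 0), c))), 0), a)  →  cons(cons(f(cons(cons(a, 0), cons(c, 0)), f(cons(a, cons(0, 0)), cons(cons(a, 0), c))), 0), a)   [R7 at 1.1.2.1.2]
2. cons(cons(f(cons(cons(a, 0), cons(c, 0)), f(cons(a, cons(0, 0)), cons(cons(a, 0), c))), 0), a)  →  cons(cons(f(cons(cons(a, 0), cons(c, 0)), a), 0), a)   [R4 at 1.1.2]
3. cons(cons(f(cons(cons(a, 0), cons(c, 0)), a), 0), a)  →  cons(cons(c, 0), a)   [R8 at 1.1]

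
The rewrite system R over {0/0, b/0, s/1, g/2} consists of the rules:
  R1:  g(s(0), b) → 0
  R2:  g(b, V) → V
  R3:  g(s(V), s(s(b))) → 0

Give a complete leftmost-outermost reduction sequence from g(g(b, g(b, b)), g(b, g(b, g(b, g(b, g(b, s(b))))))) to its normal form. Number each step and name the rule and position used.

s(b)

1. g(g(b, g(b, b)), g(b, g(b, g(b, g(b, g(b, s(b)))))))  →  g(g(b, b), g(b, g(b, g(b, g(b, g(b, s(b)))))))   [R2 at 1]
2. g(g(b, b), g(b, g(b, g(b, g(b, g(b, s(b)))))))  →  g(b, g(b, g(b, g(b, g(b, g(b, s(b)))))))   [R2 at 1]
3. g(b, g(b, g(b, g(b, g(b, g(b, s(b)))))))  →  g(b, g(b, g(b, g(b, g(b, s(b))))))   [R2 at ε]
4. g(b, g(b, g(b, g(b, g(b, s(b))))))  →  g(b, g(b, g(b, g(b, s(b)))))   [R2 at ε]
5. g(b, g(b, g(b, g(b, s(b)))))  →  g(b, g(b, g(b, s(b))))   [R2 at ε]
6. g(b, g(b, g(b, s(b))))  →  g(b, g(b, s(b)))   [R2 at ε]
7. g(b, g(b, s(b)))  →  g(b, s(b))   [R2 at ε]
8. g(b, s(b))  →  s(b)   [R2 at ε]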